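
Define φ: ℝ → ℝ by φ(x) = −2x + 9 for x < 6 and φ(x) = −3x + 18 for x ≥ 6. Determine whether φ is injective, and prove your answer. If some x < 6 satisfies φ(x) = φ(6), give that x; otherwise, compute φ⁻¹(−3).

9/2

Both pieces are strictly decreasing (slopes −2 and −3), so each is injective on its own interval.
The left piece maps (−∞, 6) onto (−3, ∞); the right piece maps [6, ∞) onto (−∞, 0].
These images overlap. In particular φ(6) = 0 (right piece), and solving −2x + 9 = 0 on the left piece gives x = 9/2 < 6.
So φ(9/2) = φ(6) with 9/2 ≠ 6, and φ is not injective. This x = 9/2 is the requested value below 6.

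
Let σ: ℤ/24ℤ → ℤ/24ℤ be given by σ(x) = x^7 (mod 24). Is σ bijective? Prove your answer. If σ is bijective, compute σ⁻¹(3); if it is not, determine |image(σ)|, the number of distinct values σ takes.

σ(0) = 0^7 = 0.
σ(6): Repeated squaring mod 24: 6^1 ≡ 6, 6^2 ≡ 6² = 36 ≡ 12, 6^4 ≡ 12² = 144 ≡ 0. Since 7 = 4 + 2 + 1, 6^7 ≡ 0·12·6: 0·12 = 0, then 0·6 = 0. So 6^7 ≡ 0 (mod 24).
So σ(0) = σ(6) = 0 while 0 ≠ 6, thus σ is not injective, hence not bijective.
Since σ is not bijective, we determine |image(σ)|. Computing x^7 mod 24 for each x (by repeated squaring, reducing mod 24 at every step), the values σ(0), σ(1), …, σ(23) are: 0, 1, 8, 3, 16, 5, 0, 7, 8, 9, 16, 11, 0, 13, 8, 15, 16, 17, 0, 19, 8, 21, 16, 23.
The distinct values are {0, 1, 3, 5, 7, 8, 9, 11, 13, 15, 16, 17, 19, 21, 23}; there are 15 of them.

15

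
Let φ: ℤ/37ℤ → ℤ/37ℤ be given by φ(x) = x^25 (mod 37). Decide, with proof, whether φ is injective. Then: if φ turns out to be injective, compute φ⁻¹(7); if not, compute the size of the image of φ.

33

Since 37 is prime, the nonzero elements of ℤ/37ℤ form a cyclic group of order 36.
As gcd(25, 36) = 1, raising to the 25th power is a bijection on this group: if s^25 ≡ t^25 then (st^{−1})^25 = 1, and the only element of order dividing gcd(25, 36) = 1 is 1, so s = t.
With φ(0) = 0 this makes φ injective on all of ℤ/37ℤ, hence bijective (finite equal-size domain and codomain). In particular φ is injective.
Since φ is injective, we find the preimage of 7. The inverse of x ↦ x^25 on (ℤ/37ℤ)^× is x ↦ x^13, because 25·13 = 325 = 9·36 + 1 ≡ 1 (mod 36) and x^{36} = 1 for x ≠ 0 (Fermat). So φ⁻¹(7) = 7^13 mod 37.
Repeated squaring mod 37: 7^1 ≡ 7, 7^2 ≡ 7² = 49 ≡ 12, 7^4 ≡ 12² = 144 ≡ 33, 7^8 ≡ 33² = 1089 ≡ 16. Since 13 = 8 + 4 + 1, 7^13 ≡ 16·33·7: 16·33 = 528 ≡ 10, then 10·7 = 70 ≡ 33. So 7^13 ≡ 33 (mod 37).
Hence φ⁻¹(7) = 33.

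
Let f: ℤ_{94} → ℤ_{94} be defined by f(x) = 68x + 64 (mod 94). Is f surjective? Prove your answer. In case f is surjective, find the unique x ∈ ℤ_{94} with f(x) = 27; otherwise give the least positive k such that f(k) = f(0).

Since gcd(68, 94) = 2, we have 68x ≡ 0 (mod 2) for all x, so f(x) ≡ 0 (mod 2).
But 1 ≢ 0 (mod 2), so 1 ∈ ℤ_{94} has no preimage. Hence f is not surjective.
Since f is not surjective, we find the least positive k with f(k) = f(0): this means 68k ≡ 0 (mod 94), i.e. 94 ∣ 68k. Since gcd(68, 94) = 2, dividing through by 2 this holds exactly when 47 ∣ 34k, and as gcd(34, 47) = 1, exactly when 47 ∣ k.
The smallest positive such k is 47.

47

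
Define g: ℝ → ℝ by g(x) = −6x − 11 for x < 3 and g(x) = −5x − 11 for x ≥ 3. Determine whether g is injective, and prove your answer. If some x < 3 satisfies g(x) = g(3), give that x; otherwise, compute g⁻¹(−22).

5/2

Both pieces are strictly decreasing (slopes −6 and −5), so each is injective on its own interval.
The left piece maps (−∞, 3) onto (−29, ∞); the right piece maps [3, ∞) onto (−∞, −26].
These images overlap. In particular g(3) = −26 (right piece), and solving −6x − 11 = −26 on the left piece gives x = 5/2 < 3.
So g(5/2) = g(3) with 5/2 ≠ 3, and g is not injective. This x = 5/2 is the requested value below 3.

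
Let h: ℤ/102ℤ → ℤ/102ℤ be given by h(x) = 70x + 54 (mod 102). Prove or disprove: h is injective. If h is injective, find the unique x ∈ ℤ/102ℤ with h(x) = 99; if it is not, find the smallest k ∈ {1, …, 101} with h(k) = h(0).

51

We have gcd(70, 102) = 2 > 1. Taking u = 0 and v = 51: h(0) = 54 and h(51) = 70·51 + 54 = 3624 ≡ 54 (mod 102).
So h(0) = h(51) while 0 ≠ 51, so h is not injective.
Since h is not injective, we find the least positive k with h(k) = h(0): this means 70k ≡ 0 (mod 102), i.e. 102 ∣ 70k. Since gcd(70, 102) = 2, dividing through by 2 this holds exactly when 51 ∣ 35k, and as gcd(35, 51) = 1, exactly when 51 ∣ k.
The smallest positive such k is 51.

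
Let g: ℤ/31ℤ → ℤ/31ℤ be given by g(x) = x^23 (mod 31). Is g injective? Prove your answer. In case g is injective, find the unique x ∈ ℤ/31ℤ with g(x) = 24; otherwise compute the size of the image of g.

Since 31 is prime, the nonzero elements of ℤ/31ℤ form a cyclic group of order 30.
As gcd(23, 30) = 1, raising to the 23rd power is a bijection on this group: if s^23 ≡ t^23 then (st^{−1})^23 = 1, and the only element of order dividing gcd(23, 30) = 1 is 1, so s = t.
With g(0) = 0 this makes g injective on all of ℤ/31ℤ, hence bijective (finite equal-size domain and codomain). In particular g is injective.
Since g is injective, we find the preimage of 24. The inverse of x ↦ x^23 on (ℤ/31ℤ)^× is x ↦ x^17, because 23·17 = 391 = 13·30 + 1 ≡ 1 (mod 30) and x^{30} = 1 for x ≠ 0 (Fermat). So g⁻¹(24) = 24^17 mod 31.
Repeated squaring mod 31: 24^1 ≡ 24, 24^2 ≡ 24² = 576 ≡ 18, 24^4 ≡ 18² = 324 ≡ 14, 24^8 ≡ 14² = 196 ≡ 10, 24^16 ≡ 10² = 100 ≡ 7. Since 17 = 16 + 1, 24^17 ≡ 7·24: 7·24 = 168 ≡ 13. So 24^17 ≡ 13 (mod 31).
Hence g⁻¹(24) = 13.

13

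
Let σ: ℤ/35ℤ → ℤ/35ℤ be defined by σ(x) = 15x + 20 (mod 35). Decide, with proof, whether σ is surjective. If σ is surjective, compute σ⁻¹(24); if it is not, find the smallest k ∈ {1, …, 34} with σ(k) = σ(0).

Since gcd(15, 35) = 5, we have 15x ≡ 0 (mod 5) for all x, so σ(x) ≡ 0 (mod 5).
But 1 ≢ 0 (mod 5), so 1 ∈ ℤ/35ℤ has no preimage. Hence σ is not surjective.
Since σ is not surjective, we find the least positive k with σ(k) = σ(0): this means 15k ≡ 0 (mod 35), i.e. 35 ∣ 15k. Since gcd(15, 35) = 5, dividing through by 5 this holds exactly when 7 ∣ 3k, and as gcd(3, 7) = 1, exactly when 7 ∣ k.
The smallest positive such k is 7.

7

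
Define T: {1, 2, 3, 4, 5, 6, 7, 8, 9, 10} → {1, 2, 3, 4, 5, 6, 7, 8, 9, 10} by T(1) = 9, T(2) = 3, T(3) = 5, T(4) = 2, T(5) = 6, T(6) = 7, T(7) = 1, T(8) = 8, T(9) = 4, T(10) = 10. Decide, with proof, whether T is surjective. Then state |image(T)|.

Every element of the codomain has a preimage: 1 = T(7), 2 = T(4), 3 = T(2), 4 = T(9), 5 = T(3), 6 = T(5), 7 = T(6), 8 = T(8), 9 = T(1), 10 = T(10).
Hence T is surjective.
The image of T is {1, 2, 3, 4, 5, 6, 7, 8, 9, 10}, which has 10 elements.

10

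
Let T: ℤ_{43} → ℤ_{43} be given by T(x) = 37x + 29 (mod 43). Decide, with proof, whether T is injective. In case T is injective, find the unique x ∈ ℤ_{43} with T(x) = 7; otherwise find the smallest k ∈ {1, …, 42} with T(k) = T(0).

18

Recall: injectivity means: for all s, t in the domain, T(s) = T(t) implies s = t.
If T(s) = T(t), then 37s ≡ 37t (mod 43). Because gcd(37, 43) = 1, we may cancel 37 to get s ≡ t (mod 43).
Therefore T is injective.
We now compute 37⁻¹ mod 43 explicitly. Euclid's algorithm: 43 = 1·37 + 6, 37 = 6·6 + 1; back-substituting gives 1 = 7·37 − 6·43, so 37⁻¹ ≡ 7 (mod 43).
Since T is injective, we compute T⁻¹(7): solve 37x + 29 ≡ 7 (mod 43), i.e. 37x ≡ 21 (mod 43).
Multiplying by 37⁻¹ = 7 gives x ≡ 7·21 = 147 = 3·43 + 18 ≡ 18 (mod 43).
Check: T(18) = 37·18 + 29 = 695 = 16·43 + 7 ≡ 7 (mod 43).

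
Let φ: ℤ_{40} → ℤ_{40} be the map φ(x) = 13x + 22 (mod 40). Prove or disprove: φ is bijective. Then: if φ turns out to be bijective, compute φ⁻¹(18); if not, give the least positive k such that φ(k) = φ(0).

Recall that φ is injective if φ(u) = φ(v) implies u = v.
If φ(u) = φ(v), then 13u ≡ 13v (mod 40). Because gcd(13, 40) = 1, we may cancel 13 to get u ≡ v (mod 40).
We now compute 13⁻¹ mod 40 explicitly. Euclid's algorithm: 40 = 3·13 + 1; back-substituting gives 1 = 37·13 − 12·40, so 13⁻¹ ≡ 37 (mod 40).
For any y ∈ ℤ_{40}, x = 37(y − 22) mod 40 satisfies φ(x) = 13·37(y − 22) + 22 ≡ y (since 13·37 ≡ 1 mod 40). So every y has a preimage.
Therefore φ is bijective.
Since φ is bijective, we find φ⁻¹(18): we need 13x ≡ 18 − 22 ≡ 36 (mod 40). Using 13⁻¹ = 37: x ≡ 37·36 = 1332 = 33·40 + 12, so x = 12.
Check: φ(12) = 13·12 + 22 = 178 = 4·40 + 18 ≡ 18 (mod 40).

12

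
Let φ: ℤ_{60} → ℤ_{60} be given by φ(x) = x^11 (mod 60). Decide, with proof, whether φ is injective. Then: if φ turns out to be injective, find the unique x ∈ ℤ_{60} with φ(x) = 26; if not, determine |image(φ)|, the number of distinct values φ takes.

φ(0) = 0^11 = 0.
φ(30): Repeated squaring mod 60: 30^1 ≡ 30, 30^2 ≡ 30² = 900 ≡ 0, 30^4 ≡ 0² = 0, 30^8 ≡ 0² = 0. Since 11 = 8 + 2 + 1, 30^11 ≡ 0·0·30: 0·0 = 0, then 0·30 = 0. So 30^11 ≡ 0 (mod 60).
So φ(0) = φ(30) = 0 while 0 ≠ 30, so φ is not injective.
Since φ is not injective, we determine |image(φ)|. Computing x^11 mod 60 for each x (by repeated squaring, reducing mod 60 at every step), the values φ(0), φ(1), …, φ(59) are: 0, 1, 8, 27, 4, 5, 36, 43, 32, 9, 40, 11, 48, 37, 44, 15, 16, 53, 12, 19, 20, 21, 28, 47, 24, 25, 56, 3, 52, 29, 0, 31, 8, 57, 4, 35, 36, 13, 32, 39, 40, 41, 48, 7, 44, 45, 16, 23, 12, 49, 20, 51, 28, 17, 24, 55, 56, 33, 52, 59.
The distinct values are {0, 1, 3, 4, 5, 7, 8, 9, 11, 12, 13, 15, 16, 17, 19, 20, 21, 23, 24, 25, 27, 28, 29, 31, 32, 33, 35, 36, 37, 39, 40, 41, 43, 44, 45, 47, 48, 49, 51, 52, 53, 55, 56, 57, 59}; there are 45 of them.

45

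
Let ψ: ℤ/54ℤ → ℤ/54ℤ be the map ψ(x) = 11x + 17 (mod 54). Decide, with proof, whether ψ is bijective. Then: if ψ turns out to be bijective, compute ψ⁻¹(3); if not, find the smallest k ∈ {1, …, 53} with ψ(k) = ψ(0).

Suppose ψ(a) = ψ(b) in ℤ/54ℤ. Then 11a + 17 ≡ 11b + 17 (mod 54), therefore 11(a − b) ≡ 0 (mod 54).
Since gcd(11, 54) = 1, 11 is invertible modulo 54, so a − b ≡ 0 (mod 54), i.e. a = b.
We now compute 11⁻¹ mod 54 explicitly. Euclid's algorithm: 54 = 4·11 + 10, 11 = 1·10 + 1; back-substituting gives 1 = 5·11 − 1·54, so 11⁻¹ ≡ 5 (mod 54).
For any y ∈ ℤ/54ℤ, x = 5(y − 17) mod 54 satisfies ψ(x) = 11·5(y − 17) + 17 ≡ y (since 11·5 ≡ 1 mod 54). So every y has a preimage.
Hence ψ is bijective.
Since ψ is bijective, we compute ψ⁻¹(3): solve 11x + 17 ≡ 3 (mod 54), i.e. 11x ≡ 40 (mod 54).
Multiplying by 11⁻¹ = 5 gives x ≡ 5·40 = 200 = 3·54 + 38 ≡ 38 (mod 54).
Check: ψ(38) = 11·38 + 17 = 435 = 8·54 + 3 ≡ 3 (mod 54).

38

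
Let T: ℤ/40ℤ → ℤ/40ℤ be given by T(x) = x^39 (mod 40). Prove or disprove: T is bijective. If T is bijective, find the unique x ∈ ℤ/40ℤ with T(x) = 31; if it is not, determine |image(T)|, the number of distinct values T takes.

25

T(0) = 0^39 = 0.
T(10): Repeated squaring mod 40: 10^1 ≡ 10, 10^2 ≡ 10² = 100 ≡ 20, 10^4 ≡ 20² = 400 ≡ 0, 10^8 ≡ 0² = 0, 10^16 ≡ 0² = 0, 10^32 ≡ 0² = 0. Since 39 = 32 + 4 + 2 + 1, 10^39 ≡ 0·0·20·10: 0·0 = 0, then 0·20 = 0, then 0·10 = 0. So 10^39 ≡ 0 (mod 40).
So T(0) = T(10) = 0 while 0 ≠ 10, therefore T is not injective, hence not bijective.
Since T is not bijective, we determine |image(T)|. Computing x^39 mod 40 for each x (by repeated squaring, reducing mod 40 at every step), the values T(0), T(1), …, T(39) are: 0, 1, 8, 27, 24, 5, 16, 23, 32, 9, 0, 11, 8, 37, 24, 15, 16, 33, 32, 19, 0, 21, 8, 7, 24, 25, 16, 3, 32, 29, 0, 31, 8, 17, 24, 35, 16, 13, 32, 39.
The distinct values are {0, 1, 3, 5, 7, 8, 9, 11, 13, 15, 16, 17, 19, 21, 23, 24, 25, 27, 29, 31, 32, 33, 35, 37, 39}; there are 25 of them.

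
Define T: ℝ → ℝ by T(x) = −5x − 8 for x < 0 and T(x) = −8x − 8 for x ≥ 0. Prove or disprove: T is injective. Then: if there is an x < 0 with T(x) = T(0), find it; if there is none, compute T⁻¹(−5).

-3/5

Both pieces are strictly decreasing (slopes −5 and −8), so each is injective on its own interval.
The left piece maps (−∞, 0) onto (−8, ∞); the right piece maps [0, ∞) onto (−∞, −8].
These images are disjoint, so no value is attained by both pieces. Thus T is injective.
Because the two images are disjoint, no x < 0 has T(x) = T(0), so we compute T⁻¹(−5): −5 lies in (−8, ∞), so solve −5x − 8 = −5: x = (−5 + 8)/(−5) = −3/5.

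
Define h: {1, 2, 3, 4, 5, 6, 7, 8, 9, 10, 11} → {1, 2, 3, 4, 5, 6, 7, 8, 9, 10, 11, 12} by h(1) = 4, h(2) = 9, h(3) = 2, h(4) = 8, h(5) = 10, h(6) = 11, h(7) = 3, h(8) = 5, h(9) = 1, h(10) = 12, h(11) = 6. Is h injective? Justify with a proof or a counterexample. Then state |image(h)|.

11

The values h(1), …, h(11) are 4, 9, 2, 8, 10, 11, 3, 5, 1, 12, 6 — all distinct.
So h(a) = h(b) only when a = b, and h is injective.
The image of h is {1, 2, 3, 4, 5, 6, 8, 9, 10, 11, 12}, which has 11 elements.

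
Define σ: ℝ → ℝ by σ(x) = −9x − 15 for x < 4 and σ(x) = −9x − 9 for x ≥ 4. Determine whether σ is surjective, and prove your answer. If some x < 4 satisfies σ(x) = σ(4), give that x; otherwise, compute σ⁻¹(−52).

10/3

Both pieces are strictly decreasing (slopes −9 and −9), so each is injective on its own interval.
The left piece maps (−∞, 4) onto (−51, ∞); the right piece maps [4, ∞) onto (−∞, −45].
The union (−51, ∞) ∪ (−∞, −45] covers ℝ, so σ is surjective.
For the follow-up: the images overlap, so an x < 4 with σ(x) = σ(4) exists. σ(4) = −45; solving −9x − 15 = −45 for x < 4 gives x = (−45 + 15)/(−9) = 10/3.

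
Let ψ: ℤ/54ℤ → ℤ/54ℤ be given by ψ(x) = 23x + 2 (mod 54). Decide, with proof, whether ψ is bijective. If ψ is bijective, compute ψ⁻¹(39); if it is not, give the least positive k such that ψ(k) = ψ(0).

11

If ψ(s) = ψ(t), then 23s ≡ 23t (mod 54). Because gcd(23, 54) = 1, we may cancel 23 to get s ≡ t (mod 54).
We now compute 23⁻¹ mod 54 explicitly. Euclid's algorithm: 54 = 2·23 + 8, 23 = 2·8 + 7, 8 = 1·7 + 1; back-substituting gives 1 = 47·23 − 20·54, so 23⁻¹ ≡ 47 (mod 54).
For any y ∈ ℤ/54ℤ, x = 47(y − 2) mod 54 satisfies ψ(x) = 23·47(y − 2) + 2 ≡ y (since 23·47 ≡ 1 mod 54). So every y has a preimage.
Hence ψ is bijective.
Since ψ is bijective, we compute ψ⁻¹(39): solve 23x + 2 ≡ 39 (mod 54), i.e. 23x ≡ 37 (mod 54).
Multiplying by 23⁻¹ = 47 gives x ≡ 47·37 = 1739 = 32·54 + 11 ≡ 11 (mod 54).
Check: ψ(11) = 23·11 + 2 = 255 = 4·54 + 39 ≡ 39 (mod 54).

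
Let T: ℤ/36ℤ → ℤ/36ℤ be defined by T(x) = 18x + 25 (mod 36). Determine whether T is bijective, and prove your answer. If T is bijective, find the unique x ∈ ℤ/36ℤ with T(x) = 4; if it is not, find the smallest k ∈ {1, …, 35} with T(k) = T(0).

2

Recall that T is injective if T(a) = T(b) implies a = b.
We have gcd(18, 36) = 18 > 1. Taking a = 0 and b = 2: T(0) = 25 and T(2) = 18·2 + 25 = 61 ≡ 25 (mod 36).
So T(0) = T(2) while 0 ≠ 2, therefore T is not injective, hence not bijective.
Since T is not bijective, we find the least positive k with T(k) = T(0): this means 18k ≡ 0 (mod 36), i.e. 36 ∣ 18k. Since gcd(18, 36) = 18, dividing through by 18 this holds exactly when 2 ∣ k.
The smallest positive such k is 2.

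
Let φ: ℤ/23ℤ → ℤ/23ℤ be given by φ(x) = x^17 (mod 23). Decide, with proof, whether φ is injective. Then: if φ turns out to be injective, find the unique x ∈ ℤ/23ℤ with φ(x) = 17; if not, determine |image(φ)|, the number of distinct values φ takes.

10

Since 23 is prime, the nonzero elements of ℤ/23ℤ form a cyclic group of order 22.
As gcd(17, 22) = 1, raising to the 17th power is a bijection on this group: if a^17 ≡ b^17 then (ab^{−1})^17 = 1, and the only element of order dividing gcd(17, 22) = 1 is 1, so a = b.
With φ(0) = 0 this makes φ injective on all of ℤ/23ℤ, hence bijective (finite equal-size domain and codomain). In particular φ is injective.
Since φ is injective, we find the preimage of 17. The inverse of x ↦ x^17 on (ℤ/23ℤ)^× is x ↦ x^13, because 17·13 = 221 = 10·22 + 1 ≡ 1 (mod 22) and x^{22} = 1 for x ≠ 0 (Fermat). So φ⁻¹(17) = 17^13 mod 23.
Repeated squaring mod 23: 17^1 ≡ 17, 17^2 ≡ 17² = 289 ≡ 13, 17^4 ≡ 13² = 169 ≡ 8, 17^8 ≡ 8² = 64 ≡ 18. Since 13 = 8 + 4 + 1, 17^13 ≡ 18·8·17: 18·8 = 144 ≡ 6, then 6·17 = 102 ≡ 10. So 17^13 ≡ 10 (mod 23).
Hence φ⁻¹(17) = 10.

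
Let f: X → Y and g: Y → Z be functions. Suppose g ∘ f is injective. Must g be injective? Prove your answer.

No. Take X = {0, 1}, Y = {0, 1, 2}, Z = {0, 1, 2}, f(a) = a for each a ∈ X, and g(b) = 1 if b ∈ {1, 2} else g(b) = b.
Then g ∘ f = f is injective (X ⊂ Y and f is the inclusion), but g(1) = g(2) = 1 with 1 ≠ 2, so g is not injective.

not injective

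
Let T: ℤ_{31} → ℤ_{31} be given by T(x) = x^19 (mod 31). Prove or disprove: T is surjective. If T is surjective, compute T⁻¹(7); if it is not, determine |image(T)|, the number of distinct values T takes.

Since 31 is prime, the nonzero elements of ℤ_{31} form a cyclic group of order 30.
As gcd(19, 30) = 1, raising to the 19th power is a bijection on this group: if x_1^19 ≡ x_2^19 then (x_1x_2^{−1})^19 = 1, and the only element of order dividing gcd(19, 30) = 1 is 1, so x_1 = x_2.
With T(0) = 0 this makes T injective on all of ℤ_{31}, hence bijective (finite equal-size domain and codomain). In particular T is surjective.
Since T is surjective, we find the preimage of 7. The inverse of x ↦ x^19 on (ℤ_{31})^× is x ↦ x^19, because 19·19 = 361 = 12·30 + 1 ≡ 1 (mod 30) and x^{30} = 1 for x ≠ 0 (Fermat). So T⁻¹(7) = 7^19 mod 31.
Repeated squaring mod 31: 7^1 ≡ 7, 7^2 ≡ 7² = 49 ≡ 18, 7^4 ≡ 18² = 324 ≡ 14, 7^8 ≡ 14² = 196 ≡ 10, 7^16 ≡ 10² = 100 ≡ 7. Since 19 = 16 + 2 + 1, 7^19 ≡ 7·18·7: 7·18 = 126 ≡ 2, then 2·7 = 14. So 7^19 ≡ 14 (mod 31).
Hence T⁻¹(7) = 14.

14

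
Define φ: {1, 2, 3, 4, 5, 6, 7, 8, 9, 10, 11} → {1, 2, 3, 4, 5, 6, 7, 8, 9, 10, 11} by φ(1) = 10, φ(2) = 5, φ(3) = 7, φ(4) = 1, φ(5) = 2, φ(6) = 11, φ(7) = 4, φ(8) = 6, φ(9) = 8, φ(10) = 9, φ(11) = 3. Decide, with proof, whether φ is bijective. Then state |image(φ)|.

11

The values 10, 5, 7, 1, 2, 11, 4, 6, 8, 9, 3 are a permutation of {1, 2, 3, 4, 5, 6, 7, 8, 9, 10, 11}: each element appears exactly once.
So φ is injective and surjective, hence bijective.
The image of φ is {1, 2, 3, 4, 5, 6, 7, 8, 9, 10, 11}, which has 11 elements.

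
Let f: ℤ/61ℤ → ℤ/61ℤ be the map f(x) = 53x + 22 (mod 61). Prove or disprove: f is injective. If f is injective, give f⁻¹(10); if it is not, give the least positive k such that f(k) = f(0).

If f(s) = f(t), then 53s ≡ 53t (mod 61). Because gcd(53, 61) = 1, we may cancel 53 to get s ≡ t (mod 61).
So f is injective.
We now compute 53⁻¹ mod 61 explicitly. Euclid's algorithm: 61 = 1·53 + 8, 53 = 6·8 + 5, 8 = 1·5 + 3, 5 = 1·3 + 2, 3 = 1·2 + 1; back-substituting gives 1 = 38·53 − 33·61, so 53⁻¹ ≡ 38 (mod 61).
Since f is injective, we find f⁻¹(10): we need 53x ≡ 10 − 22 ≡ 49 (mod 61). Using 53⁻¹ = 38: x ≡ 38·49 = 1862 = 30·61 + 32, so x = 32.
Check: f(32) = 53·32 + 22 = 1718 = 28·61 + 10 ≡ 10 (mod 61).

32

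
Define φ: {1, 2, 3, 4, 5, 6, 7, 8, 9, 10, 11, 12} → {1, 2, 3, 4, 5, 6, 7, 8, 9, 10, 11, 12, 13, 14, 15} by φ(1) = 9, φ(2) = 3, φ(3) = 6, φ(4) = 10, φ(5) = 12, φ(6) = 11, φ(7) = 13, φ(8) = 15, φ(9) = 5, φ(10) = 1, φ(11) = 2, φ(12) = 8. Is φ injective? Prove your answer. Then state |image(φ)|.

The values φ(1), …, φ(12) are 9, 3, 6, 10, 12, 11, 13, 15, 5, 1, 2, 8 — all distinct.
So φ(u) = φ(v) only when u = v, and φ is injective.
The image of φ is {1, 2, 3, 5, 6, 8, 9, 10, 11, 12, 13, 15}, which has 12 elements.

12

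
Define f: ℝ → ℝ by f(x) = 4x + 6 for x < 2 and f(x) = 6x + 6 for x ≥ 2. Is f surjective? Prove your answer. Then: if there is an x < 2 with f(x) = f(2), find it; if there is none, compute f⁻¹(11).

Both pieces are strictly increasing (slopes 4 and 6), so each is injective on its own interval.
The left piece maps (−∞, 2) onto (−∞, 14); the right piece maps [2, ∞) onto [18, ∞).
The union (−∞, 14) ∪ [18, ∞) omits the interval between 14 and 18; in particular 14 has no preimage. So f is not surjective.
Because the two images are disjoint, no x < 2 has f(x) = f(2), so we compute f⁻¹(11): 11 lies in (−∞, 14), so solve 4x + 6 = 11: x = (11 − 6)/4 = 5/4.

5/4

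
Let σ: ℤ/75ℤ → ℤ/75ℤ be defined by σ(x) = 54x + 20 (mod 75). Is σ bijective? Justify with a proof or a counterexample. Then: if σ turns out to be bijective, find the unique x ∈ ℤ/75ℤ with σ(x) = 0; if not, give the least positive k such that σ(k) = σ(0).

We have gcd(54, 75) = 3 > 1. Taking a = 0 and b = 25: σ(0) = 20 and σ(25) = 54·25 + 20 = 1370 ≡ 20 (mod 75).
So σ(0) = σ(25) while 0 ≠ 25, therefore σ is not injective, hence not bijective.
Since σ is not bijective, we find the least positive k with σ(k) = σ(0): this means 54k ≡ 0 (mod 75), i.e. 75 ∣ 54k. Since gcd(54, 75) = 3, dividing through by 3 this holds exactly when 25 ∣ 18k, and as gcd(18, 25) = 1, exactly when 25 ∣ k.
The smallest positive such k is 25.

25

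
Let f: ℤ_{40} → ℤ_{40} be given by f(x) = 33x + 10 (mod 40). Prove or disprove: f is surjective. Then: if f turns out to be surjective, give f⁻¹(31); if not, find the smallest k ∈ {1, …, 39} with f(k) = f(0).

37

By definition, surjectivity means every element of the codomain has a preimage under f.
Since gcd(33, 40) = 1, 33 is invertible modulo 40. Euclid's algorithm: 40 = 1·33 + 7, 33 = 4·7 + 5, 7 = 1·5 + 2, 5 = 2·2 + 1; back-substituting gives 1 = 17·33 − 14·40, so 33⁻¹ ≡ 17 (mod 40).
Then y ↦ 17(y − 10) is a two-sided inverse to f, so every y ∈ ℤ_{40} has a preimage.
So f is surjective.
Since f is surjective, we find f⁻¹(31): we need 33x ≡ 31 − 10 ≡ 21 (mod 40). Using 33⁻¹ = 17: x ≡ 17·21 = 357 = 8·40 + 37, so x = 37.
Check: f(37) = 33·37 + 10 = 1231 = 30·40 + 31 ≡ 31 (mod 40).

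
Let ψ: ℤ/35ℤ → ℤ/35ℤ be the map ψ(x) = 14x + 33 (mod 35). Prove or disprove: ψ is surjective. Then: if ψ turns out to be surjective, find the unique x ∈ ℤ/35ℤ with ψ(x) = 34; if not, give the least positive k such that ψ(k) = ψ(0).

5

Recall that ψ is surjective if every y in the codomain equals ψ(x) for some x in the domain.
Since gcd(14, 35) = 7, we have 14x ≡ 0 (mod 7) for all x, so ψ(x) ≡ 5 (mod 7).
But 0 ≢ 5 (mod 7), so 0 ∈ ℤ/35ℤ has no preimage. Thus ψ is not surjective.
Since ψ is not surjective, we find the least positive k with ψ(k) = ψ(0): this means 14k ≡ 0 (mod 35), i.e. 35 ∣ 14k. Since gcd(14, 35) = 7, dividing through by 7 this holds exactly when 5 ∣ 2k, and as gcd(2, 5) = 1, exactly when 5 ∣ k.
The smallest positive such k is 5.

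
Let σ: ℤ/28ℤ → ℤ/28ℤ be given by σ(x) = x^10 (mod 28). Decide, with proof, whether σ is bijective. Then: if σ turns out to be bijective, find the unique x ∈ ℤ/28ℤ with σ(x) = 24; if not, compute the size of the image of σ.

8

σ(6): Repeated squaring mod 28: 6^1 ≡ 6, 6^2 ≡ 6² = 36 ≡ 8, 6^4 ≡ 8² = 64 ≡ 8, 6^8 ≡ 8² = 64 ≡ 8. Since 10 = 8 + 2, 6^10 ≡ 8·8: 8·8 = 64 ≡ 8. So 6^10 ≡ 8 (mod 28).
σ(8): Repeated squaring mod 28: 8^1 ≡ 8, 8^2 ≡ 8² = 64 ≡ 8, 8^4 ≡ 8² = 64 ≡ 8, 8^8 ≡ 8² = 64 ≡ 8. Since 10 = 8 + 2, 8^10 ≡ 8·8: 8·8 = 64 ≡ 8. So 8^10 ≡ 8 (mod 28).
So σ(6) = σ(8) = 8 while 6 ≠ 8, so σ is not injective, hence not bijective.
Since σ is not bijective, we determine |image(σ)|. Computing x^10 mod 28 for each x (by repeated squaring, reducing mod 28 at every step), the values σ(0), σ(1), …, σ(27) are: 0, 1, 16, 25, 4, 9, 8, 21, 8, 9, 4, 25, 16, 1, 0, 1, 16, 25, 4, 9, 8, 21, 8, 9, 4, 25, 16, 1.
The distinct values are {0, 1, 4, 8, 9, 16, 21, 25}; there are 8 of them.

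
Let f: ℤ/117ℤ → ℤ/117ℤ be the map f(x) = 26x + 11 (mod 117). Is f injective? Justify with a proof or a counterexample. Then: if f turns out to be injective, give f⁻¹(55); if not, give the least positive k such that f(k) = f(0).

By definition, f is injective if f(a) = f(b) implies a = b.
We have gcd(26, 117) = 13 > 1. Taking a = 0 and b = 9: f(0) = 11 and f(9) = 26·9 + 11 = 245 ≡ 11 (mod 117).
So f(0) = f(9) while 0 ≠ 9, therefore f is not injective.
Since f is not injective, we find the least positive k with f(k) = f(0): this means 26k ≡ 0 (mod 117), i.e. 117 ∣ 26k. Since gcd(26, 117) = 13, dividing through by 13 this holds exactly when 9 ∣ 2k, and as gcd(2, 9) = 1, exactly when 9 ∣ k.
The smallest positive such k is 9.

9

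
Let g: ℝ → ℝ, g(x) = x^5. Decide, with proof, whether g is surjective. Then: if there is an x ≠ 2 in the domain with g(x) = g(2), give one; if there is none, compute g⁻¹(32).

For any y ∈ ℝ, x = y^{1/5} ∈ ℝ gives g(x) = y, so g is surjective.
Since x ↦ x^5 is strictly increasing on ℝ, it is injective there, so no x ≠ 2 in the domain has g(x) = g(2). We therefore compute g⁻¹(32) = 32^{1/5} = 2 (indeed 2^5 = 32).

2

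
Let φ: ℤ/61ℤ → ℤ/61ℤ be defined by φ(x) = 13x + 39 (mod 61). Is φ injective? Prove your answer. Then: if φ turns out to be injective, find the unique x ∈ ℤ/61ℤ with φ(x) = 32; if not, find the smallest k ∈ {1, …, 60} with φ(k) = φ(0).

37

Suppose φ(u) = φ(v) in ℤ/61ℤ. Then 13u + 39 ≡ 13v + 39 (mod 61), therefore 13(u − v) ≡ 0 (mod 61).
Since gcd(13, 61) = 1, 13 is invertible modulo 61, thus u − v ≡ 0 (mod 61), i.e. u = v.
Therefore φ is injective.
We now compute 13⁻¹ mod 61 explicitly. Euclid's algorithm: 61 = 4·13 + 9, 13 = 1·9 + 4, 9 = 2·4 + 1; back-substituting gives 1 = 47·13 − 10·61, so 13⁻¹ ≡ 47 (mod 61).
Since φ is injective, we compute φ⁻¹(32): solve 13x + 39 ≡ 32 (mod 61), i.e. 13x ≡ 54 (mod 61).
Multiplying by 13⁻¹ = 47 gives x ≡ 47·54 = 2538 = 41·61 + 37 ≡ 37 (mod 61).
Check: φ(37) = 13·37 + 39 = 520 = 8·61 + 32 ≡ 32 (mod 61).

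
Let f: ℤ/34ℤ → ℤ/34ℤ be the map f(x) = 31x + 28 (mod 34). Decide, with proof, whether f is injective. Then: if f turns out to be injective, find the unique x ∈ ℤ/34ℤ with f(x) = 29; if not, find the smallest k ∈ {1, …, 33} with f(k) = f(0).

Recall: f is injective when f(s) = f(t) forces s = t.
If f(s) = f(t), then 31s ≡ 31t (mod 34). Because gcd(31, 34) = 1, we may cancel 31 to get s ≡ t (mod 34).
Hence f is injective.
We now compute 31⁻¹ mod 34 explicitly. Euclid's algorithm: 34 = 1·31 + 3, 31 = 10·3 + 1; back-substituting gives 1 = 11·31 − 10·34, so 31⁻¹ ≡ 11 (mod 34).
Since f is injective, we compute f⁻¹(29): solve 31x + 28 ≡ 29 (mod 34), i.e. 31x ≡ 1 (mod 34).
Multiplying by 31⁻¹ = 11 gives x ≡ 11·1 = 11 ≡ 11 (mod 34).
Check: f(11) = 31·11 + 28 = 369 = 10·34 + 29 ≡ 29 (mod 34).

11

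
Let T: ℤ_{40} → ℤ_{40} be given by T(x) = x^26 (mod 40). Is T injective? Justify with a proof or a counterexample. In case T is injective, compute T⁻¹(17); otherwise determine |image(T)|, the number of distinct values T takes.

6

T(4): Repeated squaring mod 40: 4^1 ≡ 4, 4^2 ≡ 4² = 16, 4^4 ≡ 16² = 256 ≡ 16, 4^8 ≡ 16² = 256 ≡ 16, 4^16 ≡ 16² = 256 ≡ 16. Since 26 = 16 + 8 + 2, 4^26 ≡ 16·16·16: 16·16 = 256 ≡ 16, then 16·16 = 256 ≡ 16. So 4^26 ≡ 16 (mod 40).
T(6): Repeated squaring mod 40: 6^1 ≡ 6, 6^2 ≡ 6² = 36, 6^4 ≡ 36² = 1296 ≡ 16, 6^8 ≡ 16² = 256 ≡ 16, 6^16 ≡ 16² = 256 ≡ 16. Since 26 = 16 + 8 + 2, 6^26 ≡ 16·16·36: 16·16 = 256 ≡ 16, then 16·36 = 576 ≡ 16. So 6^26 ≡ 16 (mod 40).
So T(4) = T(6) = 16 while 4 ≠ 6, so T is not injective.
Since T is not injective, we determine |image(T)|. Computing x^26 mod 40 for each x (by repeated squaring, reducing mod 40 at every step), the values T(0), T(1), …, T(39) are: 0, 1, 24, 9, 16, 25, 16, 9, 24, 1, 0, 1, 24, 9, 16, 25, 16, 9, 24, 1, 0, 1, 24, 9, 16, 25, 16, 9, 24, 1, 0, 1, 24, 9, 16, 25, 16, 9, 24, 1.
The distinct values are {0, 1, 9, 16, 24, 25}; there are 6 of them.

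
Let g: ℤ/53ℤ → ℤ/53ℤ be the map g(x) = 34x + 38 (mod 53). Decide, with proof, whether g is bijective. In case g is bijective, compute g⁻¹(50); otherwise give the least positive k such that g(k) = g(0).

44

If g(s) = g(t), then 34s ≡ 34t (mod 53). Because gcd(34, 53) = 1, we may cancel 34 to get s ≡ t (mod 53).
We now compute 34⁻¹ mod 53 explicitly. Euclid's algorithm: 53 = 1·34 + 19, 34 = 1·19 + 15, 19 = 1·15 + 4, 15 = 3·4 + 3, 4 = 1·3 + 1; back-substituting gives 1 = 39·34 − 25·53, so 34⁻¹ ≡ 39 (mod 53).
Then y ↦ 39(y − 38) is a two-sided inverse to g, so every y ∈ ℤ/53ℤ has a preimage.
Thus g is bijective.
Since g is bijective, we compute g⁻¹(50): solve 34x + 38 ≡ 50 (mod 53), i.e. 34x ≡ 12 (mod 53).
Multiplying by 34⁻¹ = 39 gives x ≡ 39·12 = 468 = 8·53 + 44 ≡ 44 (mod 53).
Check: g(44) = 34·44 + 38 = 1534 = 28·53 + 50 ≡ 50 (mod 53).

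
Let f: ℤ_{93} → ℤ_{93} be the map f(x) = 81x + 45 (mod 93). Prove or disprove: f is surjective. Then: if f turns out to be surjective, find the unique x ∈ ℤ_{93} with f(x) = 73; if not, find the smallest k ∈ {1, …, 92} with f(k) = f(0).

31

Recall that surjectivity means every element of the codomain has a preimage under f.
Since gcd(81, 93) = 3, we have 81x ≡ 0 (mod 3) for all x, so f(x) ≡ 0 (mod 3).
But 1 ≢ 0 (mod 3), so 1 ∈ ℤ_{93} has no preimage. Therefore f is not surjective.
Since f is not surjective, we find the least positive k with f(k) = f(0): this means 81k ≡ 0 (mod 93), i.e. 93 ∣ 81k. Since gcd(81, 93) = 3, dividing through by 3 this holds exactly when 31 ∣ 27k, and as gcd(27, 31) = 1, exactly when 31 ∣ k.
The smallest positive such k is 31.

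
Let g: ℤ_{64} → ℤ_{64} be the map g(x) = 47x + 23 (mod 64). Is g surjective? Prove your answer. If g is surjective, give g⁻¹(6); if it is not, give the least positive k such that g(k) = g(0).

1

Since gcd(47, 64) = 1, 47 is invertible modulo 64. Euclid's algorithm: 64 = 1·47 + 17, 47 = 2·17 + 13, 17 = 1·13 + 4, 13 = 3·4 + 1; back-substituting gives 1 = 15·47 − 11·64, so 47⁻¹ ≡ 15 (mod 64).
For any y ∈ ℤ_{64}, x = 15(y − 23) mod 64 satisfies g(x) = 47·15(y − 23) + 23 ≡ y (since 47·15 ≡ 1 mod 64). So every y has a preimage.
Hence g is surjective.
Since g is surjective, we compute g⁻¹(6): solve 47x + 23 ≡ 6 (mod 64), i.e. 47x ≡ 47 (mod 64).
Multiplying by 47⁻¹ = 15 gives x ≡ 15·47 = 705 = 11·64 + 1 ≡ 1 (mod 64).
Check: g(1) = 47·1 + 23 = 70 = 1·64 + 6 ≡ 6 (mod 64).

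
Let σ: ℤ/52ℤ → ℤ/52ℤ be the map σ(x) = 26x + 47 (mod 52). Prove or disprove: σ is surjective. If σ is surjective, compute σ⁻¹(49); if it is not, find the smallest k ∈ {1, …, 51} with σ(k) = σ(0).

Since gcd(26, 52) = 26, we have 26x ≡ 0 (mod 26) for all x, so σ(x) ≡ 21 (mod 26).
But 0 ≢ 21 (mod 26), so 0 ∈ ℤ/52ℤ has no preimage. Thus σ is not surjective.
Since σ is not surjective, we find the least positive k with σ(k) = σ(0): this means 26k ≡ 0 (mod 52), i.e. 52 ∣ 26k. Since gcd(26, 52) = 26, dividing through by 26 this holds exactly when 2 ∣ k.
The smallest positive such k is 2.

2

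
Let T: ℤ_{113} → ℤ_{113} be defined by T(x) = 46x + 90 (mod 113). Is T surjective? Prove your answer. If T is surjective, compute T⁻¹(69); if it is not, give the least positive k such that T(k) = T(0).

Recall: T is surjective if every y in the codomain equals T(x) for some x in the domain.
Since gcd(46, 113) = 1, 46 is invertible modulo 113. Euclid's algorithm: 113 = 2·46 + 21, 46 = 2·21 + 4, 21 = 5·4 + 1; back-substituting gives 1 = 86·46 − 35·113, so 46⁻¹ ≡ 86 (mod 113).
For any y ∈ ℤ_{113}, x = 86(y − 90) mod 113 satisfies T(x) = 46·86(y − 90) + 90 ≡ y (since 46·86 ≡ 1 mod 113). So every y has a preimage.
Hence T is surjective.
Since T is surjective, we compute T⁻¹(69): solve 46x + 90 ≡ 69 (mod 113), i.e. 46x ≡ 92 (mod 113).
Multiplying by 46⁻¹ = 86 gives x ≡ 86·92 = 7912 = 70·113 + 2 ≡ 2 (mod 113).
Check: T(2) = 46·2 + 90 = 182 = 1·113 + 69 ≡ 69 (mod 113).

2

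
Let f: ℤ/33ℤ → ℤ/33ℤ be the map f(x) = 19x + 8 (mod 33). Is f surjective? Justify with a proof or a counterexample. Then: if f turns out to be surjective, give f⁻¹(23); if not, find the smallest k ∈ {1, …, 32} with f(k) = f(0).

6

Since gcd(19, 33) = 1, 19 is invertible modulo 33. Euclid's algorithm: 33 = 1·19 + 14, 19 = 1·14 + 5, 14 = 2·5 + 4, 5 = 1·4 + 1; back-substituting gives 1 = 7·19 − 4·33, so 19⁻¹ ≡ 7 (mod 33).
Then y ↦ 7(y − 8) is a two-sided inverse to f, so every y ∈ ℤ/33ℤ has a preimage.
Therefore f is surjective.
Since f is surjective, we compute f⁻¹(23): solve 19x + 8 ≡ 23 (mod 33), i.e. 19x ≡ 15 (mod 33).
Multiplying by 19⁻¹ = 7 gives x ≡ 7·15 = 105 = 3·33 + 6 ≡ 6 (mod 33).
Check: f(6) = 19·6 + 8 = 122 = 3·33 + 23 ≡ 23 (mod 33).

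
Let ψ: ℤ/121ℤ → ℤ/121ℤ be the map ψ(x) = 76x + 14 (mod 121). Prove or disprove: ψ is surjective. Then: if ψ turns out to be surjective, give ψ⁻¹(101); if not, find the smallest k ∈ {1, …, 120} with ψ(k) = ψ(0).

Recall that surjectivity means every element of the codomain has a preimage under ψ.
Since gcd(76, 121) = 1, 76 is invertible modulo 121. Euclid's algorithm: 121 = 1·76 + 45, 76 = 1·45 + 31, 45 = 1·31 + 14, 31 = 2·14 + 3, 14 = 4·3 + 2, 3 = 1·2 + 1; back-substituting gives 1 = 43·76 − 27·121, so 76⁻¹ ≡ 43 (mod 121).
For any y ∈ ℤ/121ℤ, x = 43(y − 14) mod 121 satisfies ψ(x) = 76·43(y − 14) + 14 ≡ y (since 76·43 ≡ 1 mod 121). So every y has a preimage.
So ψ is surjective.
Since ψ is surjective, we find ψ⁻¹(101): we need 76x ≡ 101 − 14 ≡ 87 (mod 121). Using 76⁻¹ = 43: x ≡ 43·87 = 3741 = 30·121 + 111, so x = 111.
Check: ψ(111) = 76·111 + 14 = 8450 = 69·121 + 101 ≡ 101 (mod 121).

111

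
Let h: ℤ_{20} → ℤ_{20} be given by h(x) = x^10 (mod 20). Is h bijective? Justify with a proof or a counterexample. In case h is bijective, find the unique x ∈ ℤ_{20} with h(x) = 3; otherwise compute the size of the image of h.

h(4): Repeated squaring mod 20: 4^1 ≡ 4, 4^2 ≡ 4² = 16, 4^4 ≡ 16² = 256 ≡ 16, 4^8 ≡ 16² = 256 ≡ 16. Since 10 = 8 + 2, 4^10 ≡ 16·16: 16·16 = 256 ≡ 16. So 4^10 ≡ 16 (mod 20).
h(6): Repeated squaring mod 20: 6^1 ≡ 6, 6^2 ≡ 6² = 36 ≡ 16, 6^4 ≡ 16² = 256 ≡ 16, 6^8 ≡ 16² = 256 ≡ 16. Since 10 = 8 + 2, 6^10 ≡ 16·16: 16·16 = 256 ≡ 16. So 6^10 ≡ 16 (mod 20).
So h(4) = h(6) = 16 while 4 ≠ 6, thus h is not injective, hence not bijective.
Since h is not bijective, we determine |image(h)|. Computing x^10 mod 20 for each x (by repeated squaring, reducing mod 20 at every step), the values h(0), h(1), …, h(19) are: 0, 1, 4, 9, 16, 5, 16, 9, 4, 1, 0, 1, 4, 9, 16, 5, 16, 9, 4, 1.
The distinct values are {0, 1, 4, 5, 9, 16}; there are 6 of them.

6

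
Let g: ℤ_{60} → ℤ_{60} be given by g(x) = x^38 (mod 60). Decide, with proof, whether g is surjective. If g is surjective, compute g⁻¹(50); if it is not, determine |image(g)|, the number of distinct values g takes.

12

g(2): Repeated squaring mod 60: 2^1 ≡ 2, 2^2 ≡ 2² = 4, 2^4 ≡ 4² = 16, 2^8 ≡ 16² = 256 ≡ 16, 2^16 ≡ 16² = 256 ≡ 16, 2^32 ≡ 16² = 256 ≡ 16. Since 38 = 32 + 4 + 2, 2^38 ≡ 16·16·4: 16·16 = 256 ≡ 16, then 16·4 = 64 ≡ 4. So 2^38 ≡ 4 (mod 60).
g(8): Repeated squaring mod 60: 8^1 ≡ 8, 8^2 ≡ 8² = 64 ≡ 4, 8^4 ≡ 4² = 16, 8^8 ≡ 16² = 256 ≡ 16, 8^16 ≡ 16² = 256 ≡ 16, 8^32 ≡ 16² = 256 ≡ 16. Since 38 = 32 + 4 + 2, 8^38 ≡ 16·16·4: 16·16 = 256 ≡ 16, then 16·4 = 64 ≡ 4. So 8^38 ≡ 4 (mod 60).
So g(2) = g(8) = 4 while 2 ≠ 8, hence g is not injective.
A non-injective map from the 60-element set ℤ_{60} to itself takes at most 59 distinct values, so it cannot be surjective. So g is not surjective.
Since g is not surjective, we determine |image(g)|. Computing x^38 mod 60 for each x (by repeated squaring, reducing mod 60 at every step), the values g(0), g(1), …, g(59) are: 0, 1, 4, 9, 16, 25, 36, 49, 4, 21, 40, 1, 24, 49, 16, 45, 16, 49, 24, 1, 40, 21, 4, 49, 36, 25, 16, 9, 4, 1, 0, 1, 4, 9, 16, 25, 36, 49, 4, 21, 40, 1, 24, 49, 16, 45, 16, 49, 24, 1, 40, 21, 4, 49, 36, 25, 16, 9, 4, 1.
The distinct values are {0, 1, 4, 9, 16, 21, 24, 25, 36, 40, 45, 49}; there are 12 of them.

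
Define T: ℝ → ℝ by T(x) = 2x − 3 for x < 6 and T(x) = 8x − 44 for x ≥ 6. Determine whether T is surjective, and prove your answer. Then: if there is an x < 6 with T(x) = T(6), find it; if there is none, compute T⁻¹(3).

7/2

Both pieces are strictly increasing (slopes 2 and 8), so each is injective on its own interval.
The left piece maps (−∞, 6) onto (−∞, 9); the right piece maps [6, ∞) onto [4, ∞).
The union (−∞, 9) ∪ [4, ∞) covers ℝ, so T is surjective.
For the follow-up: the images overlap, so an x < 6 with T(x) = T(6) exists. T(6) = 4; solving 2x − 3 = 4 for x < 6 gives x = (4 + 3)/2 = 7/2.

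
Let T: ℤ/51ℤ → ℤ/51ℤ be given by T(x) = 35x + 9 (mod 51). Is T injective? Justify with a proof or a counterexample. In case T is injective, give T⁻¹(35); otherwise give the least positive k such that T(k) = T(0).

43

By definition, T is injective when T(s) = T(t) forces s = t.
If T(s) = T(t), then 35s ≡ 35t (mod 51). Because gcd(35, 51) = 1, we may cancel 35 to get s ≡ t (mod 51).
So T is injective.
We now compute 35⁻¹ mod 51 explicitly. Euclid's algorithm: 51 = 1·35 + 16, 35 = 2·16 + 3, 16 = 5·3 + 1; back-substituting gives 1 = 35·35 − 24·51, so 35⁻¹ ≡ 35 (mod 51).
Since T is injective, we compute T⁻¹(35): solve 35x + 9 ≡ 35 (mod 51), i.e. 35x ≡ 26 (mod 51).
Multiplying by 35⁻¹ = 35 gives x ≡ 35·26 = 910 = 17·51 + 43 ≡ 43 (mod 51).
Check: T(43) = 35·43 + 9 = 1514 = 29·51 + 35 ≡ 35 (mod 51).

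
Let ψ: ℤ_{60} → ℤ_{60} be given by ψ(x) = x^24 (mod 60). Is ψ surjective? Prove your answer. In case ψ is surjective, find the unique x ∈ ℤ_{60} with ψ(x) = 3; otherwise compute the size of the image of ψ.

ψ(2): Repeated squaring mod 60: 2^1 ≡ 2, 2^2 ≡ 2² = 4, 2^4 ≡ 4² = 16, 2^8 ≡ 16² = 256 ≡ 16, 2^16 ≡ 16² = 256 ≡ 16. Since 24 = 16 + 8, 2^24 ≡ 16·16: 16·16 = 256 ≡ 16. So 2^24 ≡ 16 (mod 60).
ψ(4): Repeated squaring mod 60: 4^1 ≡ 4, 4^2 ≡ 4² = 16, 4^4 ≡ 16² = 256 ≡ 16, 4^8 ≡ 16² = 256 ≡ 16, 4^16 ≡ 16² = 256 ≡ 16. Since 24 = 16 + 8, 4^24 ≡ 16·16: 16·16 = 256 ≡ 16. So 4^24 ≡ 16 (mod 60).
So ψ(2) = ψ(4) = 16 while 2 ≠ 4, therefore ψ is not injective.
A non-injective map from the 60-element set ℤ_{60} to itself takes at most 59 distinct values, so it cannot be surjective. Therefore ψ is not surjective.
Since ψ is not surjective, we determine |image(ψ)|. Computing x^24 mod 60 for each x (by repeated squaring, reducing mod 60 at every step), the values ψ(0), ψ(1), …, ψ(59) are: 0, 1, 16, 21, 16, 25, 36, 1, 16, 21, 40, 1, 36, 1, 16, 45, 16, 1, 36, 1, 40, 21, 16, 1, 36, 25, 16, 21, 16, 1, 0, 1, 16, 21, 16, 25, 36, 1, 16, 21, 40, 1, 36, 1, 16, 45, 16, 1, 36, 1, 40, 21, 16, 1, 36, 25, 16, 21, 16, 1.
The distinct values are {0, 1, 16, 21, 25, 36, 40, 45}; there are 8 of them.

8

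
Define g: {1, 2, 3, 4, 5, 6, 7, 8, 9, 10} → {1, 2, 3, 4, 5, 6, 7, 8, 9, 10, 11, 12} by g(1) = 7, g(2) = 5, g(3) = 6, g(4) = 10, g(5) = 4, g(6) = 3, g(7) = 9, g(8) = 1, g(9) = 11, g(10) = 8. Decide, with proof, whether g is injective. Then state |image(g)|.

The values g(1), …, g(10) are 7, 5, 6, 10, 4, 3, 9, 1, 11, 8 — all distinct.
So g(x_1) = g(x_2) only when x_1 = x_2, and g is injective.
The image of g is {1, 3, 4, 5, 6, 7, 8, 9, 10, 11}, which has 10 elements.

10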